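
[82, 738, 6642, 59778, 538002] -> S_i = 82*9^i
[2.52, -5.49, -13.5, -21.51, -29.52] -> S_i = 2.52 + -8.01*i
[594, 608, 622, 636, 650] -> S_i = 594 + 14*i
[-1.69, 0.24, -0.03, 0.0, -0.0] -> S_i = -1.69*(-0.14)^i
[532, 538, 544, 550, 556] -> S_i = 532 + 6*i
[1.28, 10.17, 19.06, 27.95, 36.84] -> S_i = 1.28 + 8.89*i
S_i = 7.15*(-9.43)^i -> [7.15, -67.42, 635.81, -5995.72, 56539.61]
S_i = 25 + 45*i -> [25, 70, 115, 160, 205]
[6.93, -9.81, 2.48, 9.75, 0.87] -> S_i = Random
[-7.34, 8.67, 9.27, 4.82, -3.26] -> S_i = Random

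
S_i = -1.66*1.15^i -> [-1.66, -1.91, -2.2, -2.52, -2.9]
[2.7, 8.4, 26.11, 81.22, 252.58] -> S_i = 2.70*3.11^i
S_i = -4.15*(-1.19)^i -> [-4.15, 4.94, -5.88, 6.99, -8.32]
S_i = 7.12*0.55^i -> [7.12, 3.92, 2.15, 1.18, 0.65]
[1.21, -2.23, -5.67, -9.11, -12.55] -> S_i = 1.21 + -3.44*i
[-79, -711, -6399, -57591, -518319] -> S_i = -79*9^i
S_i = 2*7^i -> [2, 14, 98, 686, 4802]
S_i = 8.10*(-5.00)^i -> [8.1, -40.5, 202.5, -1012.5, 5062.5]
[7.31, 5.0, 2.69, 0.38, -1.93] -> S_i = 7.31 + -2.31*i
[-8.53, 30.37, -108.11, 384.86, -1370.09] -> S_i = -8.53*(-3.56)^i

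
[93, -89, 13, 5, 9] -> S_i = Random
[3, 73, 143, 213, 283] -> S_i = 3 + 70*i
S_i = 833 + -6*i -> [833, 827, 821, 815, 809]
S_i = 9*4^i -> [9, 36, 144, 576, 2304]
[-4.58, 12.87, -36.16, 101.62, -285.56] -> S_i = -4.58*(-2.81)^i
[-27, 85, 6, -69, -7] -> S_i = Random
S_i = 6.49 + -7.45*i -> [6.49, -0.96, -8.41, -15.86, -23.31]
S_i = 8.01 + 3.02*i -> [8.01, 11.03, 14.05, 17.07, 20.09]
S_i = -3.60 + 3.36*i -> [-3.6, -0.24, 3.12, 6.48, 9.84]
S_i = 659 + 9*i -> [659, 668, 677, 686, 695]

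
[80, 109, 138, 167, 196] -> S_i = 80 + 29*i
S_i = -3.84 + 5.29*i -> [-3.84, 1.45, 6.74, 12.03, 17.32]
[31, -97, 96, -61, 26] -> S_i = Random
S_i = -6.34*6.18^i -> [-6.34, -39.18, -242.14, -1496.42, -9247.9]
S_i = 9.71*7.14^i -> [9.71, 69.33, 495.01, 3534.39, 25235.51]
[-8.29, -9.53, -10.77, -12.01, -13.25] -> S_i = -8.29 + -1.24*i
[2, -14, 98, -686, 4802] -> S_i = 2*-7^i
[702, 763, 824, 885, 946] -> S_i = 702 + 61*i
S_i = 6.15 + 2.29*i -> [6.15, 8.44, 10.73, 13.02, 15.31]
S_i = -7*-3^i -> [-7, 21, -63, 189, -567]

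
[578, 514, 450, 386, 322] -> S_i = 578 + -64*i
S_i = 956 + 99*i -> [956, 1055, 1154, 1253, 1352]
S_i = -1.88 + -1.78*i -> [-1.88, -3.66, -5.44, -7.22, -9.0]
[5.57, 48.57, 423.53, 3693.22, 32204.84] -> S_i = 5.57*8.72^i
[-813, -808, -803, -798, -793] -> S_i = -813 + 5*i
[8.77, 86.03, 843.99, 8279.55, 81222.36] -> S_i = 8.77*9.81^i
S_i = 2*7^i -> [2, 14, 98, 686, 4802]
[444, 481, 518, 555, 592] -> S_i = 444 + 37*i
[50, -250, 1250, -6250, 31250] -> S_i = 50*-5^i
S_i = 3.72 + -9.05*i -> [3.72, -5.33, -14.38, -23.43, -32.48]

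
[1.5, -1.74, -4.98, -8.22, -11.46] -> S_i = 1.50 + -3.24*i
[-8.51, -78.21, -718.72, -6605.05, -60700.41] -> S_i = -8.51*9.19^i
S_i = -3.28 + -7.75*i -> [-3.28, -11.03, -18.78, -26.53, -34.28]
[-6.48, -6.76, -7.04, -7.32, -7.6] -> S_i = -6.48 + -0.28*i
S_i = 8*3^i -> [8, 24, 72, 216, 648]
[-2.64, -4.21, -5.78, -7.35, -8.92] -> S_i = -2.64 + -1.57*i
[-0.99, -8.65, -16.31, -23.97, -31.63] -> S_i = -0.99 + -7.66*i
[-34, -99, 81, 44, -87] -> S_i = Random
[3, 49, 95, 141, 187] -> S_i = 3 + 46*i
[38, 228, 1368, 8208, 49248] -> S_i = 38*6^i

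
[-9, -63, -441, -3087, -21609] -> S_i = -9*7^i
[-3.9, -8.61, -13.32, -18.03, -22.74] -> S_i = -3.90 + -4.71*i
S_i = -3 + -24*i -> [-3, -27, -51, -75, -99]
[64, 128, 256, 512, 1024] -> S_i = 64*2^i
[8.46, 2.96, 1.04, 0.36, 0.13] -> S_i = 8.46*0.35^i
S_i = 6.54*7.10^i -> [6.54, 46.43, 329.68, 2340.74, 16619.24]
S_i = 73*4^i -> [73, 292, 1168, 4672, 18688]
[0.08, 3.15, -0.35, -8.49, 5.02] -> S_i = Random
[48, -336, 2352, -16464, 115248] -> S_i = 48*-7^i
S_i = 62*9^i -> [62, 558, 5022, 45198, 406782]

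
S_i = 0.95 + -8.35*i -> [0.95, -7.4, -15.75, -24.1, -32.45]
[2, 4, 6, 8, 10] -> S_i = 2 + 2*i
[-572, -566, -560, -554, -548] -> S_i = -572 + 6*i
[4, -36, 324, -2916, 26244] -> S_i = 4*-9^i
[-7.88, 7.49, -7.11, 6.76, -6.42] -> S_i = -7.88*(-0.95)^i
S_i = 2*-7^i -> [2, -14, 98, -686, 4802]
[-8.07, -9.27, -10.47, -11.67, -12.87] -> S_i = -8.07 + -1.20*i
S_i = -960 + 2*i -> [-960, -958, -956, -954, -952]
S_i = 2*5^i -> [2, 10, 50, 250, 1250]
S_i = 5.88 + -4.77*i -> [5.88, 1.11, -3.66, -8.43, -13.2]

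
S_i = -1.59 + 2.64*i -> [-1.59, 1.05, 3.69, 6.33, 8.97]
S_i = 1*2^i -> [1, 2, 4, 8, 16]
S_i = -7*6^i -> [-7, -42, -252, -1512, -9072]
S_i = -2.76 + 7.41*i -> [-2.76, 4.65, 12.06, 19.47, 26.88]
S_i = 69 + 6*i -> [69, 75, 81, 87, 93]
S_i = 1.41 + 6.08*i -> [1.41, 7.49, 13.57, 19.65, 25.73]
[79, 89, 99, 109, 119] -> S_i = 79 + 10*i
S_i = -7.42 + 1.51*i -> [-7.42, -5.91, -4.4, -2.89, -1.38]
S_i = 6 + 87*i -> [6, 93, 180, 267, 354]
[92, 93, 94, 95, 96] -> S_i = 92 + 1*i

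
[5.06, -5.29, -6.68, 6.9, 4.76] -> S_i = Random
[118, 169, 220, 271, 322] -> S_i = 118 + 51*i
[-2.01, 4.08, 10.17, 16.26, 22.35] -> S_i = -2.01 + 6.09*i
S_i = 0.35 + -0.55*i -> [0.35, -0.2, -0.75, -1.3, -1.85]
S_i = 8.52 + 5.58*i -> [8.52, 14.1, 19.68, 25.26, 30.84]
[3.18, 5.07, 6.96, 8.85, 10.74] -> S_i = 3.18 + 1.89*i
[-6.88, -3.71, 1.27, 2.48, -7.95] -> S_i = Random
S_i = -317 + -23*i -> [-317, -340, -363, -386, -409]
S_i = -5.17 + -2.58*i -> [-5.17, -7.75, -10.33, -12.91, -15.49]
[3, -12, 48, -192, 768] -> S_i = 3*-4^i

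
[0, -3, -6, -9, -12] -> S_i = 0 + -3*i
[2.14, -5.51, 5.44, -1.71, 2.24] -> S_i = Random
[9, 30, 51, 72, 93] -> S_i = 9 + 21*i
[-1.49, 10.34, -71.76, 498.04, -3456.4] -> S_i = -1.49*(-6.94)^i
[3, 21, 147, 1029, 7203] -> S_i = 3*7^i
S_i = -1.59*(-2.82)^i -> [-1.59, 4.48, -12.64, 35.66, -100.55]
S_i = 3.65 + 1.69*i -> [3.65, 5.34, 7.03, 8.72, 10.41]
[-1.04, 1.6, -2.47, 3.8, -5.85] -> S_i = -1.04*(-1.54)^i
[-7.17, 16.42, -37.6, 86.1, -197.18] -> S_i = -7.17*(-2.29)^i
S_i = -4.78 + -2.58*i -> [-4.78, -7.36, -9.94, -12.52, -15.1]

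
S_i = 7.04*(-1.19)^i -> [7.04, -8.38, 9.97, -11.86, 14.12]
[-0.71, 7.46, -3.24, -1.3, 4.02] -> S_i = Random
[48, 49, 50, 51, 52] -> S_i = 48 + 1*i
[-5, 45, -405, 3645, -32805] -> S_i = -5*-9^i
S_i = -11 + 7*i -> [-11, -4, 3, 10, 17]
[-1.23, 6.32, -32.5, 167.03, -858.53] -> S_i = -1.23*(-5.14)^i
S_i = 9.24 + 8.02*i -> [9.24, 17.26, 25.28, 33.3, 41.32]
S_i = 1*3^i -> [1, 3, 9, 27, 81]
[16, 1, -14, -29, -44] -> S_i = 16 + -15*i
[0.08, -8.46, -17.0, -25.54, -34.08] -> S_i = 0.08 + -8.54*i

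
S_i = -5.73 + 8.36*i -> [-5.73, 2.63, 10.99, 19.35, 27.71]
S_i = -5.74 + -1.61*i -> [-5.74, -7.35, -8.96, -10.57, -12.18]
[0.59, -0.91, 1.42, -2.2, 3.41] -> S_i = 0.59*(-1.55)^i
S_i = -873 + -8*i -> [-873, -881, -889, -897, -905]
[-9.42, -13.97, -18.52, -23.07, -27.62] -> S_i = -9.42 + -4.55*i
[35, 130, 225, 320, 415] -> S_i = 35 + 95*i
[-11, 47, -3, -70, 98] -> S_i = Random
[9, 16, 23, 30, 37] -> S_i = 9 + 7*i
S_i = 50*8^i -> [50, 400, 3200, 25600, 204800]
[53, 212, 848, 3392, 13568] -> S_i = 53*4^i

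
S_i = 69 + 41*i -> [69, 110, 151, 192, 233]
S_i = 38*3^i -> [38, 114, 342, 1026, 3078]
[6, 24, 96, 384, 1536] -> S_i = 6*4^i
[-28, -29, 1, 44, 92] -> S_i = Random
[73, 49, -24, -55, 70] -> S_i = Random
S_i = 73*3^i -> [73, 219, 657, 1971, 5913]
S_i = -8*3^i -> [-8, -24, -72, -216, -648]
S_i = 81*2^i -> [81, 162, 324, 648, 1296]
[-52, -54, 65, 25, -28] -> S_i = Random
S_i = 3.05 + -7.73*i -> [3.05, -4.68, -12.41, -20.14, -27.87]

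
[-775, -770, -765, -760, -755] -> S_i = -775 + 5*i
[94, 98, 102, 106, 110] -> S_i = 94 + 4*i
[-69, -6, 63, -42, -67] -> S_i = Random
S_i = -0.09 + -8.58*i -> [-0.09, -8.67, -17.25, -25.83, -34.41]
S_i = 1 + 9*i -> [1, 10, 19, 28, 37]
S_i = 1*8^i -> [1, 8, 64, 512, 4096]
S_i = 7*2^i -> [7, 14, 28, 56, 112]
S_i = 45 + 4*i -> [45, 49, 53, 57, 61]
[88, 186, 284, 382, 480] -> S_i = 88 + 98*i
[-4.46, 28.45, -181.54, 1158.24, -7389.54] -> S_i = -4.46*(-6.38)^i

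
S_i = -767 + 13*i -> [-767, -754, -741, -728, -715]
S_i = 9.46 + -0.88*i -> [9.46, 8.58, 7.7, 6.82, 5.94]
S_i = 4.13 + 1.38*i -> [4.13, 5.51, 6.89, 8.27, 9.65]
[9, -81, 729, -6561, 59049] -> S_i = 9*-9^i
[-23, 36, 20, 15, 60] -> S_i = Random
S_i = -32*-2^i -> [-32, 64, -128, 256, -512]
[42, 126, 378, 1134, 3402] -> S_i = 42*3^i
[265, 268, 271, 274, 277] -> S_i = 265 + 3*i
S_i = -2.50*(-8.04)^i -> [-2.5, 20.1, -161.6, 1299.3, -10446.34]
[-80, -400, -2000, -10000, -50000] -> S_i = -80*5^i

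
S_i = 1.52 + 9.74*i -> [1.52, 11.26, 21.0, 30.74, 40.48]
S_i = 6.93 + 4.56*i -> [6.93, 11.49, 16.05, 20.61, 25.17]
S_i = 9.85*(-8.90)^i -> [9.85, -87.66, 780.22, -6943.94, 61801.11]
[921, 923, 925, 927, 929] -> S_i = 921 + 2*i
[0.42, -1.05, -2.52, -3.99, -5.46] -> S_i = 0.42 + -1.47*i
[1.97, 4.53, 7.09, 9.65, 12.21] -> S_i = 1.97 + 2.56*i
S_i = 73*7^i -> [73, 511, 3577, 25039, 175273]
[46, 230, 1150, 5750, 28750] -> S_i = 46*5^i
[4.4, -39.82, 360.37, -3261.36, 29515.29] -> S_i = 4.40*(-9.05)^i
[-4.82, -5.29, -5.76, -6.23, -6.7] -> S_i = -4.82 + -0.47*i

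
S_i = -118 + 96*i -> [-118, -22, 74, 170, 266]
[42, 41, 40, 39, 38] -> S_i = 42 + -1*i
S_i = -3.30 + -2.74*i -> [-3.3, -6.04, -8.78, -11.52, -14.26]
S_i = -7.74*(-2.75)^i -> [-7.74, 21.28, -58.53, 160.97, -442.66]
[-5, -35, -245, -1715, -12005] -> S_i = -5*7^i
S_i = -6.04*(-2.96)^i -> [-6.04, 17.88, -52.92, 156.64, -463.66]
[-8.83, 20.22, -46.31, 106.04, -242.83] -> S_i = -8.83*(-2.29)^i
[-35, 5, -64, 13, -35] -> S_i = Random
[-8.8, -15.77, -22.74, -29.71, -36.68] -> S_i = -8.80 + -6.97*i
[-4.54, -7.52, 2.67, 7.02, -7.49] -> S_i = Random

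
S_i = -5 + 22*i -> [-5, 17, 39, 61, 83]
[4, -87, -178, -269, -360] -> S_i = 4 + -91*i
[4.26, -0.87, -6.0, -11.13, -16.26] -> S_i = 4.26 + -5.13*i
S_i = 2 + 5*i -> [2, 7, 12, 17, 22]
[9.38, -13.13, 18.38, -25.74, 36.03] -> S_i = 9.38*(-1.40)^i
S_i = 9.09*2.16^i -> [9.09, 19.63, 42.41, 91.61, 197.87]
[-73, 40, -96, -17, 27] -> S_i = Random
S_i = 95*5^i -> [95, 475, 2375, 11875, 59375]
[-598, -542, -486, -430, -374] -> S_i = -598 + 56*i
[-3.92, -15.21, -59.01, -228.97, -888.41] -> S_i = -3.92*3.88^i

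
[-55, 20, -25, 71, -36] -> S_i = Random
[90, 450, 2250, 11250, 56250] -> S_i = 90*5^i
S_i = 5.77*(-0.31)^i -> [5.77, -1.79, 0.55, -0.17, 0.05]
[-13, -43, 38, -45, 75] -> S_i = Random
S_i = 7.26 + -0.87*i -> [7.26, 6.39, 5.52, 4.65, 3.78]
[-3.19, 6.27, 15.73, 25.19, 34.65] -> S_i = -3.19 + 9.46*i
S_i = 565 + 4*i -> [565, 569, 573, 577, 581]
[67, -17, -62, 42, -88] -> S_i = Random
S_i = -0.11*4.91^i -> [-0.11, -0.54, -2.65, -13.02, -63.93]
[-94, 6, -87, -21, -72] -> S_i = Random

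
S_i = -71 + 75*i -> [-71, 4, 79, 154, 229]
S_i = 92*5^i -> [92, 460, 2300, 11500, 57500]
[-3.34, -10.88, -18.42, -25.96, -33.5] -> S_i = -3.34 + -7.54*i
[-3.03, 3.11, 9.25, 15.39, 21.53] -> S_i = -3.03 + 6.14*i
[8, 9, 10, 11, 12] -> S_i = 8 + 1*i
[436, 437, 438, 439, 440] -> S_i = 436 + 1*i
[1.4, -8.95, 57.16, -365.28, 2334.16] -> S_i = 1.40*(-6.39)^i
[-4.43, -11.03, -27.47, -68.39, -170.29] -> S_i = -4.43*2.49^i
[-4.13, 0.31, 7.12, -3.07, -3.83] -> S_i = Random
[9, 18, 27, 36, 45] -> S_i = 9 + 9*i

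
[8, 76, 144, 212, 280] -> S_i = 8 + 68*i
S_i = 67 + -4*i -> [67, 63, 59, 55, 51]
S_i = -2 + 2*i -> [-2, 0, 2, 4, 6]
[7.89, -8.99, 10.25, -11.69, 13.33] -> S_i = 7.89*(-1.14)^i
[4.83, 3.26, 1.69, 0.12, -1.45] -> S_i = 4.83 + -1.57*i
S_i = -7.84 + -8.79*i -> [-7.84, -16.63, -25.42, -34.21, -43.0]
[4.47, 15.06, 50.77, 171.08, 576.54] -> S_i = 4.47*3.37^i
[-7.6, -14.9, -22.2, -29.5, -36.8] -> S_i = -7.60 + -7.30*i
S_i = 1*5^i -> [1, 5, 25, 125, 625]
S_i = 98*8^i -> [98, 784, 6272, 50176, 401408]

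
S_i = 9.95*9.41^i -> [9.95, 93.63, 881.05, 8290.71, 78015.62]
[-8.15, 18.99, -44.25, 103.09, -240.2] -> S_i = -8.15*(-2.33)^i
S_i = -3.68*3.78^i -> [-3.68, -13.91, -52.58, -198.76, -751.3]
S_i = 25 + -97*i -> [25, -72, -169, -266, -363]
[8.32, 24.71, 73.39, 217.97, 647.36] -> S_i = 8.32*2.97^i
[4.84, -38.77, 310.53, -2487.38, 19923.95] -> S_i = 4.84*(-8.01)^i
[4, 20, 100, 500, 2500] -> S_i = 4*5^i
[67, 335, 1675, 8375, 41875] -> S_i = 67*5^i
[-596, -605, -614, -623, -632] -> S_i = -596 + -9*i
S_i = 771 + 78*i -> [771, 849, 927, 1005, 1083]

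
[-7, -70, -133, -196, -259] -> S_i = -7 + -63*i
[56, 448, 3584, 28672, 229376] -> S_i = 56*8^i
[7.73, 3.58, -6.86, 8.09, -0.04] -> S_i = Random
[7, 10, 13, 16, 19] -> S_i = 7 + 3*i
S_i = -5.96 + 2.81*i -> [-5.96, -3.15, -0.34, 2.47, 5.28]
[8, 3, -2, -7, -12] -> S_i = 8 + -5*i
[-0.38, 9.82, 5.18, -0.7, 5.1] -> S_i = Random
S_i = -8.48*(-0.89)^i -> [-8.48, 7.55, -6.72, 5.98, -5.32]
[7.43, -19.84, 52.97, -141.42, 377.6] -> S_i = 7.43*(-2.67)^i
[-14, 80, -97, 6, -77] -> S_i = Random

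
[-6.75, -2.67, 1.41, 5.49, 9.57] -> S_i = -6.75 + 4.08*i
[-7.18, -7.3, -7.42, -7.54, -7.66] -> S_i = -7.18 + -0.12*i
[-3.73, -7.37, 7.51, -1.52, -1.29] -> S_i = Random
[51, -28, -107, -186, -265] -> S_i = 51 + -79*i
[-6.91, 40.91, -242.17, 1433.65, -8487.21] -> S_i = -6.91*(-5.92)^i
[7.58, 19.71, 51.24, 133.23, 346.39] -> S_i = 7.58*2.60^i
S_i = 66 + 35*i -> [66, 101, 136, 171, 206]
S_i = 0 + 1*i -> [0, 1, 2, 3, 4]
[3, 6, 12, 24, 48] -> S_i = 3*2^i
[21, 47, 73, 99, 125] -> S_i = 21 + 26*i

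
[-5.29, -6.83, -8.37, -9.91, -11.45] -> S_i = -5.29 + -1.54*i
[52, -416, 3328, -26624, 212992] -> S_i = 52*-8^i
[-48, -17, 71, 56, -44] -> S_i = Random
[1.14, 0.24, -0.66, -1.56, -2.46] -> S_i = 1.14 + -0.90*i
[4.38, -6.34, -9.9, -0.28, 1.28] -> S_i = Random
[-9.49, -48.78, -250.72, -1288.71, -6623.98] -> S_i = -9.49*5.14^i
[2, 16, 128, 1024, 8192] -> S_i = 2*8^i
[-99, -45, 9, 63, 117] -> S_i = -99 + 54*i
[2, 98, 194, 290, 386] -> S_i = 2 + 96*i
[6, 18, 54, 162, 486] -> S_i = 6*3^i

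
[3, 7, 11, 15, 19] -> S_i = 3 + 4*i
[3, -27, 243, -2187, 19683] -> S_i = 3*-9^i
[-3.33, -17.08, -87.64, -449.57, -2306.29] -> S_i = -3.33*5.13^i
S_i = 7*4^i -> [7, 28, 112, 448, 1792]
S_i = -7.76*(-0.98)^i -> [-7.76, 7.6, -7.45, 7.3, -7.16]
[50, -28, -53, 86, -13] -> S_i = Random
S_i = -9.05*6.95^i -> [-9.05, -62.9, -437.14, -3038.11, -21114.84]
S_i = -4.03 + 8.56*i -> [-4.03, 4.53, 13.09, 21.65, 30.21]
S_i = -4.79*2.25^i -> [-4.79, -10.78, -24.25, -54.56, -122.76]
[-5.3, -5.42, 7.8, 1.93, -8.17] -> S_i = Random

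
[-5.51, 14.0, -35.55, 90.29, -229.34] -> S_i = -5.51*(-2.54)^i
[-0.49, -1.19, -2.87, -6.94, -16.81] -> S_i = -0.49*2.42^i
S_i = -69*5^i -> [-69, -345, -1725, -8625, -43125]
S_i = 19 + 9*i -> [19, 28, 37, 46, 55]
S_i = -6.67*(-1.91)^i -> [-6.67, 12.74, -24.33, 46.48, -88.77]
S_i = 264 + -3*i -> [264, 261, 258, 255, 252]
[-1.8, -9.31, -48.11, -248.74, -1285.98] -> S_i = -1.80*5.17^i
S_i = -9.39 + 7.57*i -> [-9.39, -1.82, 5.75, 13.32, 20.89]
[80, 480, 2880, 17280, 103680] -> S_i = 80*6^i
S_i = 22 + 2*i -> [22, 24, 26, 28, 30]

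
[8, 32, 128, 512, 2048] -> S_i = 8*4^i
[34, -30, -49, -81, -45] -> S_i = Random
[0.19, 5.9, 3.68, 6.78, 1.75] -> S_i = Random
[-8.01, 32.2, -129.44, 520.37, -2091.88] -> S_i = -8.01*(-4.02)^i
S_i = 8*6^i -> [8, 48, 288, 1728, 10368]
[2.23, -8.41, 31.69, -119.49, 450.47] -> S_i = 2.23*(-3.77)^i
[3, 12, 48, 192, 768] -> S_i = 3*4^i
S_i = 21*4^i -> [21, 84, 336, 1344, 5376]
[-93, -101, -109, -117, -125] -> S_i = -93 + -8*i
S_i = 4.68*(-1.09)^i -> [4.68, -5.1, 5.56, -6.06, 6.61]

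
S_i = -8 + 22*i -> [-8, 14, 36, 58, 80]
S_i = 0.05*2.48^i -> [0.05, 0.12, 0.31, 0.76, 1.89]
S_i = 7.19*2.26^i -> [7.19, 16.25, 36.72, 83.0, 187.57]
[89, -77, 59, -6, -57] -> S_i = Random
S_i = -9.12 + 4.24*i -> [-9.12, -4.88, -0.64, 3.6, 7.84]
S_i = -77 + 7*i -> [-77, -70, -63, -56, -49]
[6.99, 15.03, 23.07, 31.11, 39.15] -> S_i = 6.99 + 8.04*i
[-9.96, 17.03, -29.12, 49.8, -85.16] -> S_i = -9.96*(-1.71)^i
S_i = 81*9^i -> [81, 729, 6561, 59049, 531441]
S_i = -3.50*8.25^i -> [-3.5, -28.88, -238.22, -1965.3, -16213.76]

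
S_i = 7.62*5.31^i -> [7.62, 40.46, 214.85, 1140.88, 6058.05]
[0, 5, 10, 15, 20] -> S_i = 0 + 5*i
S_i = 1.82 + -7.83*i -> [1.82, -6.01, -13.84, -21.67, -29.5]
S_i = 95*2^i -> [95, 190, 380, 760, 1520]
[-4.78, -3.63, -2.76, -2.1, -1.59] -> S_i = -4.78*0.76^i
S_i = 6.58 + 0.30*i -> [6.58, 6.88, 7.18, 7.48, 7.78]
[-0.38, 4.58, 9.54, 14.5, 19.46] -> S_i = -0.38 + 4.96*i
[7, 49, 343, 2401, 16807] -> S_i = 7*7^i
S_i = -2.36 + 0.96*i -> [-2.36, -1.4, -0.44, 0.52, 1.48]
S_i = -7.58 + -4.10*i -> [-7.58, -11.68, -15.78, -19.88, -23.98]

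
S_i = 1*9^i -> [1, 9, 81, 729, 6561]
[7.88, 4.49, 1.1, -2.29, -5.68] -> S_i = 7.88 + -3.39*i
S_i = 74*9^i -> [74, 666, 5994, 53946, 485514]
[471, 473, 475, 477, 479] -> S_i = 471 + 2*i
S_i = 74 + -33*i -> [74, 41, 8, -25, -58]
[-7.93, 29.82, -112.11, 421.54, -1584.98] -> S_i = -7.93*(-3.76)^i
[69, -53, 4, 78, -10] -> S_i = Random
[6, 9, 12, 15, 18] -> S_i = 6 + 3*i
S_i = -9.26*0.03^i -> [-9.26, -0.28, -0.01, -0.0, -0.0]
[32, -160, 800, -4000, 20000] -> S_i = 32*-5^i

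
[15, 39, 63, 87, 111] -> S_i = 15 + 24*i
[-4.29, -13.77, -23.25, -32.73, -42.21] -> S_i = -4.29 + -9.48*i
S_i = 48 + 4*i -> [48, 52, 56, 60, 64]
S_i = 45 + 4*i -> [45, 49, 53, 57, 61]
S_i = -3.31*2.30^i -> [-3.31, -7.61, -17.51, -40.27, -92.63]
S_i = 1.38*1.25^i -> [1.38, 1.72, 2.16, 2.7, 3.37]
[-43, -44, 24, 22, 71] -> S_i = Random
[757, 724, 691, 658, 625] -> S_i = 757 + -33*i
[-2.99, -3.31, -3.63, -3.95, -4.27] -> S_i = -2.99 + -0.32*i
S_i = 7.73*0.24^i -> [7.73, 1.86, 0.45, 0.11, 0.03]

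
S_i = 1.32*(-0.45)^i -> [1.32, -0.59, 0.27, -0.12, 0.05]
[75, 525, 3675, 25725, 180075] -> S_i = 75*7^i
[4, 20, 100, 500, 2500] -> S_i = 4*5^i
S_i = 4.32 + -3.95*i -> [4.32, 0.37, -3.58, -7.53, -11.48]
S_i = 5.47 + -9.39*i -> [5.47, -3.92, -13.31, -22.7, -32.09]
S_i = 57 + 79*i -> [57, 136, 215, 294, 373]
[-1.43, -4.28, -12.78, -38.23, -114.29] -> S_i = -1.43*2.99^i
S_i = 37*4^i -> [37, 148, 592, 2368, 9472]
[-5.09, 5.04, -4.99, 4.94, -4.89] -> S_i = -5.09*(-0.99)^i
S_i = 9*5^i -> [9, 45, 225, 1125, 5625]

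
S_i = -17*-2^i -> [-17, 34, -68, 136, -272]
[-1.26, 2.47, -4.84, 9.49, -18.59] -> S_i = -1.26*(-1.96)^i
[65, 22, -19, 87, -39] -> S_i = Random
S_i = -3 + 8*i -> [-3, 5, 13, 21, 29]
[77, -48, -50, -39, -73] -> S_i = Random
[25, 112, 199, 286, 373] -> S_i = 25 + 87*i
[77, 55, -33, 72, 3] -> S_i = Random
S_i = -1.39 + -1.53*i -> [-1.39, -2.92, -4.45, -5.98, -7.51]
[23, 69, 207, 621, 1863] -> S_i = 23*3^i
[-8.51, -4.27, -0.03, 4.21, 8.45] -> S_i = -8.51 + 4.24*i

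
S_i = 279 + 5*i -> [279, 284, 289, 294, 299]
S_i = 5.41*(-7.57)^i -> [5.41, -40.95, 310.02, -2346.85, 17765.64]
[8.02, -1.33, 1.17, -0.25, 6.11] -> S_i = Random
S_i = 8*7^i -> [8, 56, 392, 2744, 19208]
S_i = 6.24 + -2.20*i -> [6.24, 4.04, 1.84, -0.36, -2.56]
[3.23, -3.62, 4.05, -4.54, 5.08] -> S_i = 3.23*(-1.12)^i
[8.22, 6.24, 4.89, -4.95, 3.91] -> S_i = Random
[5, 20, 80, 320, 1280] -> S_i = 5*4^i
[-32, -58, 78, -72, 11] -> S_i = Random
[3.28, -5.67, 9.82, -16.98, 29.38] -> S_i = 3.28*(-1.73)^i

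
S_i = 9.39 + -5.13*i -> [9.39, 4.26, -0.87, -6.0, -11.13]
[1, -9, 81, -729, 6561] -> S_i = 1*-9^i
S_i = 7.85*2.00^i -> [7.85, 15.7, 31.4, 62.8, 125.6]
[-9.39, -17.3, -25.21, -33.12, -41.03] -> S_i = -9.39 + -7.91*i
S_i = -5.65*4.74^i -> [-5.65, -26.78, -126.94, -601.7, -2852.08]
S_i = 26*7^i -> [26, 182, 1274, 8918, 62426]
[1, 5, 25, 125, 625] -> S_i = 1*5^i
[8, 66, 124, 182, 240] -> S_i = 8 + 58*i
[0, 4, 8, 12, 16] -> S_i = 0 + 4*i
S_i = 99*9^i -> [99, 891, 8019, 72171, 649539]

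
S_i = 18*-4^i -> [18, -72, 288, -1152, 4608]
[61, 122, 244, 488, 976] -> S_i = 61*2^i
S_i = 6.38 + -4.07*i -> [6.38, 2.31, -1.76, -5.83, -9.9]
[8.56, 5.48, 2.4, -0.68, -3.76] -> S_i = 8.56 + -3.08*i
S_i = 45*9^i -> [45, 405, 3645, 32805, 295245]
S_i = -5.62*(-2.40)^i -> [-5.62, 13.49, -32.37, 77.69, -186.46]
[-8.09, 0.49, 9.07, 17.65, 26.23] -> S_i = -8.09 + 8.58*i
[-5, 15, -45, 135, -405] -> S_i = -5*-3^i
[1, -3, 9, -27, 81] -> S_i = 1*-3^i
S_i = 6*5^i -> [6, 30, 150, 750, 3750]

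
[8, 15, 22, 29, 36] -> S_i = 8 + 7*i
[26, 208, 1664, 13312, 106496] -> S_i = 26*8^i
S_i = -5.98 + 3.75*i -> [-5.98, -2.23, 1.52, 5.27, 9.02]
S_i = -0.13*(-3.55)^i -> [-0.13, 0.46, -1.64, 5.82, -20.65]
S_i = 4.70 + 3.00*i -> [4.7, 7.7, 10.7, 13.7, 16.7]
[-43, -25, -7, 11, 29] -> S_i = -43 + 18*i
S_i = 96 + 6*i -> [96, 102, 108, 114, 120]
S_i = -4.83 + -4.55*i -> [-4.83, -9.38, -13.93, -18.48, -23.03]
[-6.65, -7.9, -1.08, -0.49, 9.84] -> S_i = Random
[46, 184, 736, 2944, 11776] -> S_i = 46*4^i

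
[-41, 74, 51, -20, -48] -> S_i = Random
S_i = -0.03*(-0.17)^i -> [-0.03, 0.01, -0.0, 0.0, -0.0]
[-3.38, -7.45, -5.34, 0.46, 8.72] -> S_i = Random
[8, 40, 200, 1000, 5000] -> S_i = 8*5^i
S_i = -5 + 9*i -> [-5, 4, 13, 22, 31]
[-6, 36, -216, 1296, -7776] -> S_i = -6*-6^i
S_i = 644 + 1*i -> [644, 645, 646, 647, 648]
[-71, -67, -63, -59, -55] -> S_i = -71 + 4*i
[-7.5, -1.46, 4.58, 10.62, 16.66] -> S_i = -7.50 + 6.04*i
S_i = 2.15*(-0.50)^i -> [2.15, -1.08, 0.54, -0.27, 0.13]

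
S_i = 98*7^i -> [98, 686, 4802, 33614, 235298]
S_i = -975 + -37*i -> [-975, -1012, -1049, -1086, -1123]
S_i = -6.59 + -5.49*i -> [-6.59, -12.08, -17.57, -23.06, -28.55]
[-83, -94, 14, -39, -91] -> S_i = Random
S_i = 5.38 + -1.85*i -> [5.38, 3.53, 1.68, -0.17, -2.02]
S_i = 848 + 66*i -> [848, 914, 980, 1046, 1112]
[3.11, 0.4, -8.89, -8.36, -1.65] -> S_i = Random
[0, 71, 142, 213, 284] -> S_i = 0 + 71*i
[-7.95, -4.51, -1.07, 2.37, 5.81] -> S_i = -7.95 + 3.44*i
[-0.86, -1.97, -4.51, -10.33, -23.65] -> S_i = -0.86*2.29^i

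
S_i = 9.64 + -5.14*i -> [9.64, 4.5, -0.64, -5.78, -10.92]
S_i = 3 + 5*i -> [3, 8, 13, 18, 23]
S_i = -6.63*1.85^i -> [-6.63, -12.27, -22.69, -41.98, -77.66]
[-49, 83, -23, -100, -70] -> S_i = Random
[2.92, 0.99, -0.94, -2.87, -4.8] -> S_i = 2.92 + -1.93*i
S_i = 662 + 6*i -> [662, 668, 674, 680, 686]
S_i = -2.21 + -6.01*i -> [-2.21, -8.22, -14.23, -20.24, -26.25]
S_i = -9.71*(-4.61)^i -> [-9.71, 44.76, -206.36, 951.31, -4385.54]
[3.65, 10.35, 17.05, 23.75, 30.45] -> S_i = 3.65 + 6.70*i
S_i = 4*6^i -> [4, 24, 144, 864, 5184]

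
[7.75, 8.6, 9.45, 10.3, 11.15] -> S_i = 7.75 + 0.85*i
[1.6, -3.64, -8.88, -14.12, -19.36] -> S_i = 1.60 + -5.24*i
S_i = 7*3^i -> [7, 21, 63, 189, 567]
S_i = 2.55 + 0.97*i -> [2.55, 3.52, 4.49, 5.46, 6.43]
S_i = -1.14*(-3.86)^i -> [-1.14, 4.4, -16.99, 65.56, -253.08]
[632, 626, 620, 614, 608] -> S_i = 632 + -6*i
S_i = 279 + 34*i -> [279, 313, 347, 381, 415]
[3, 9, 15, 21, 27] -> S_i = 3 + 6*i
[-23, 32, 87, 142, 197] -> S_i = -23 + 55*i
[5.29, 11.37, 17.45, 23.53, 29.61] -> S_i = 5.29 + 6.08*i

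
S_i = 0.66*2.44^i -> [0.66, 1.61, 3.93, 9.59, 23.39]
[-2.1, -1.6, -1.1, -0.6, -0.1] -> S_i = -2.10 + 0.50*i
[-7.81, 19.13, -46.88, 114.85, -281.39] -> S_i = -7.81*(-2.45)^i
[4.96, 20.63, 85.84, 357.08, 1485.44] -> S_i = 4.96*4.16^i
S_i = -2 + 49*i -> [-2, 47, 96, 145, 194]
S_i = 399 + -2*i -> [399, 397, 395, 393, 391]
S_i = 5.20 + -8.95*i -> [5.2, -3.75, -12.7, -21.65, -30.6]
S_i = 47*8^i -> [47, 376, 3008, 24064, 192512]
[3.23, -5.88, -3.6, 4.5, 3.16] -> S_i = Random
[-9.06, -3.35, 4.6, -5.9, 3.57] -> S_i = Random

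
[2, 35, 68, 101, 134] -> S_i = 2 + 33*i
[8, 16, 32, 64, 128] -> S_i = 8*2^i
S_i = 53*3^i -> [53, 159, 477, 1431, 4293]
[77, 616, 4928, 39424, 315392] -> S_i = 77*8^i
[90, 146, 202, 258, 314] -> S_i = 90 + 56*i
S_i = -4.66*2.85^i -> [-4.66, -13.28, -37.85, -107.87, -307.44]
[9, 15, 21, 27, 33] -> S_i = 9 + 6*i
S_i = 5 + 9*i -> [5, 14, 23, 32, 41]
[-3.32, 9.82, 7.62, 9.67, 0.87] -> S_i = Random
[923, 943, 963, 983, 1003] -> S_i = 923 + 20*i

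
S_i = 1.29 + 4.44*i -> [1.29, 5.73, 10.17, 14.61, 19.05]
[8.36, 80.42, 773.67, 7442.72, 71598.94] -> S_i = 8.36*9.62^i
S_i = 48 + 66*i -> [48, 114, 180, 246, 312]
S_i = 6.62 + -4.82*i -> [6.62, 1.8, -3.02, -7.84, -12.66]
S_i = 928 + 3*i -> [928, 931, 934, 937, 940]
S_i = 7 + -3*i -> [7, 4, 1, -2, -5]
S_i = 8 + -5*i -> [8, 3, -2, -7, -12]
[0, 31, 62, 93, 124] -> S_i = 0 + 31*i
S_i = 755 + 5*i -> [755, 760, 765, 770, 775]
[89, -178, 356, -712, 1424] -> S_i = 89*-2^i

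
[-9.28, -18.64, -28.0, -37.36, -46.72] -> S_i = -9.28 + -9.36*i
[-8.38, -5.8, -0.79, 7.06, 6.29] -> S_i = Random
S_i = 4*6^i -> [4, 24, 144, 864, 5184]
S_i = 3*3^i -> [3, 9, 27, 81, 243]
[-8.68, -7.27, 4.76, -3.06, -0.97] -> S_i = Random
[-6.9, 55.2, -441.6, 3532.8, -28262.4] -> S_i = -6.90*(-8.00)^i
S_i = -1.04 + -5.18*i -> [-1.04, -6.22, -11.4, -16.58, -21.76]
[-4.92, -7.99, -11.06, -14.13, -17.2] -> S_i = -4.92 + -3.07*i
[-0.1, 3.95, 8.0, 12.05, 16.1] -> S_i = -0.10 + 4.05*i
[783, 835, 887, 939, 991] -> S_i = 783 + 52*i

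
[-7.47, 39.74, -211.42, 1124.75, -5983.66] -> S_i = -7.47*(-5.32)^i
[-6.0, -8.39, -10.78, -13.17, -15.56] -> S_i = -6.00 + -2.39*i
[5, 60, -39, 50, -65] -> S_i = Random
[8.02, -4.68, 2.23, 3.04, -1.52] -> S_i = Random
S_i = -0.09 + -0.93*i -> [-0.09, -1.02, -1.95, -2.88, -3.81]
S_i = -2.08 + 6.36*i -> [-2.08, 4.28, 10.64, 17.0, 23.36]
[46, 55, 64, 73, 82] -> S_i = 46 + 9*i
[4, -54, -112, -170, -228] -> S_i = 4 + -58*i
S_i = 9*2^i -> [9, 18, 36, 72, 144]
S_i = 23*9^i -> [23, 207, 1863, 16767, 150903]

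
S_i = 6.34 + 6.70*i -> [6.34, 13.04, 19.74, 26.44, 33.14]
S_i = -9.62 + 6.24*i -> [-9.62, -3.38, 2.86, 9.1, 15.34]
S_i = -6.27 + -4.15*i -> [-6.27, -10.42, -14.57, -18.72, -22.87]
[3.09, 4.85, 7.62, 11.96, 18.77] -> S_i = 3.09*1.57^i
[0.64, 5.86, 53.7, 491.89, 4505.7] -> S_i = 0.64*9.16^i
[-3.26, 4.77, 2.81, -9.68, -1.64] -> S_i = Random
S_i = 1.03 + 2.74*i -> [1.03, 3.77, 6.51, 9.25, 11.99]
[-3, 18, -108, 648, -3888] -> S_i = -3*-6^i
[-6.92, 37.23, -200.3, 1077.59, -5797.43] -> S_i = -6.92*(-5.38)^i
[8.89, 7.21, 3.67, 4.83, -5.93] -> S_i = Random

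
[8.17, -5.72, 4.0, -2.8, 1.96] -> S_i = 8.17*(-0.70)^i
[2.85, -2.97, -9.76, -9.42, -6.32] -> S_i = Random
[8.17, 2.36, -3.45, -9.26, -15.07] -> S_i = 8.17 + -5.81*i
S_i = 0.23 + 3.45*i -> [0.23, 3.68, 7.13, 10.58, 14.03]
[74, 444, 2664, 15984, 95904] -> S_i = 74*6^i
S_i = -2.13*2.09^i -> [-2.13, -4.45, -9.3, -19.45, -40.64]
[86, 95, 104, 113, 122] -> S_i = 86 + 9*i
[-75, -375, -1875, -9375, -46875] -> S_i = -75*5^i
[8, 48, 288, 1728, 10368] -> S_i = 8*6^i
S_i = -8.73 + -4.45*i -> [-8.73, -13.18, -17.63, -22.08, -26.53]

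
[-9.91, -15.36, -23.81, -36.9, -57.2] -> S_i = -9.91*1.55^i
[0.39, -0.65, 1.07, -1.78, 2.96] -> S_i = 0.39*(-1.66)^i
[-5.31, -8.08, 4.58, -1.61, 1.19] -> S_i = Random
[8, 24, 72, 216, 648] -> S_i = 8*3^i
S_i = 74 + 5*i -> [74, 79, 84, 89, 94]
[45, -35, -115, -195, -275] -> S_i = 45 + -80*i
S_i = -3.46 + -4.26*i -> [-3.46, -7.72, -11.98, -16.24, -20.5]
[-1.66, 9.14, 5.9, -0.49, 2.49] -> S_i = Random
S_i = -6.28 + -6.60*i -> [-6.28, -12.88, -19.48, -26.08, -32.68]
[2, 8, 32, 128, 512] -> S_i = 2*4^i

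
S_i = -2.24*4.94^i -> [-2.24, -11.07, -54.66, -270.04, -1334.0]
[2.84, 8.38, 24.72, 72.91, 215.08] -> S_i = 2.84*2.95^i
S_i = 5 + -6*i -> [5, -1, -7, -13, -19]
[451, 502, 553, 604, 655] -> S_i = 451 + 51*i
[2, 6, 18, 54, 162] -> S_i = 2*3^i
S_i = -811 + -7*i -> [-811, -818, -825, -832, -839]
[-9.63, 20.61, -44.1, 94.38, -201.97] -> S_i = -9.63*(-2.14)^i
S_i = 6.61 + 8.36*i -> [6.61, 14.97, 23.33, 31.69, 40.05]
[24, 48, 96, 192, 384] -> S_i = 24*2^i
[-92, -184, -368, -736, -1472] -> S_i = -92*2^i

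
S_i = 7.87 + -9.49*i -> [7.87, -1.62, -11.11, -20.6, -30.09]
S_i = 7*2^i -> [7, 14, 28, 56, 112]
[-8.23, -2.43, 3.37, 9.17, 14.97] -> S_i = -8.23 + 5.80*i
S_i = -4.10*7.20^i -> [-4.1, -29.52, -212.54, -1530.32, -11018.28]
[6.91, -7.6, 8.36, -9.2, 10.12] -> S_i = 6.91*(-1.10)^i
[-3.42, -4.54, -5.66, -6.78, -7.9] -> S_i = -3.42 + -1.12*i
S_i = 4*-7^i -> [4, -28, 196, -1372, 9604]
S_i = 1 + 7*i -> [1, 8, 15, 22, 29]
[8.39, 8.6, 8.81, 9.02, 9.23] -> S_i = 8.39 + 0.21*i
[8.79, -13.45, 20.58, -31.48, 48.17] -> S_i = 8.79*(-1.53)^i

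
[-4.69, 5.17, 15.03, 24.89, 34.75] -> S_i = -4.69 + 9.86*i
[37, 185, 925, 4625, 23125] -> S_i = 37*5^i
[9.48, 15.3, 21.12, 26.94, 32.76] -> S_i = 9.48 + 5.82*i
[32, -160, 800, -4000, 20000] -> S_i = 32*-5^i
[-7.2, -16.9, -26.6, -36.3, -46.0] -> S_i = -7.20 + -9.70*i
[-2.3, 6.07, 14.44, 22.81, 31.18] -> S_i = -2.30 + 8.37*i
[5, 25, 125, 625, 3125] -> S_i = 5*5^i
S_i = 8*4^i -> [8, 32, 128, 512, 2048]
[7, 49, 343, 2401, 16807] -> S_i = 7*7^i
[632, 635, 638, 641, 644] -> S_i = 632 + 3*i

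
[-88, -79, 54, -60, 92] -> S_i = Random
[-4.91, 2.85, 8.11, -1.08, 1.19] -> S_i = Random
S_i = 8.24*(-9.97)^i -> [8.24, -82.15, 819.06, -8166.06, 81415.64]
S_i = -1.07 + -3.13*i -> [-1.07, -4.2, -7.33, -10.46, -13.59]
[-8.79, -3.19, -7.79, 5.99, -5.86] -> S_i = Random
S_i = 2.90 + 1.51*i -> [2.9, 4.41, 5.92, 7.43, 8.94]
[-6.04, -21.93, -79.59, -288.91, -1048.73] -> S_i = -6.04*3.63^i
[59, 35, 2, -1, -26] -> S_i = Random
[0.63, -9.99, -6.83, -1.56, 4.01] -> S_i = Random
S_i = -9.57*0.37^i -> [-9.57, -3.54, -1.31, -0.48, -0.18]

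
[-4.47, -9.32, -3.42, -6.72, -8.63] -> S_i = Random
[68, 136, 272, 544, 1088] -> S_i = 68*2^i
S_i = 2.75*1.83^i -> [2.75, 5.03, 9.21, 16.85, 30.84]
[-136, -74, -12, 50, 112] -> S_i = -136 + 62*i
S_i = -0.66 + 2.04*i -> [-0.66, 1.38, 3.42, 5.46, 7.5]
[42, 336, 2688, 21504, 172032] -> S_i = 42*8^i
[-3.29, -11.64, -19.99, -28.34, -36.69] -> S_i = -3.29 + -8.35*i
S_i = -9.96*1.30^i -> [-9.96, -12.95, -16.83, -21.88, -28.45]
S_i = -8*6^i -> [-8, -48, -288, -1728, -10368]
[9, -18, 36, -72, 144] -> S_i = 9*-2^i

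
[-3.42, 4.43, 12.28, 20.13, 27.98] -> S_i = -3.42 + 7.85*i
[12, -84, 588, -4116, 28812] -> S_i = 12*-7^i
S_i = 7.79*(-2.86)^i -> [7.79, -22.28, 63.72, -182.24, 521.2]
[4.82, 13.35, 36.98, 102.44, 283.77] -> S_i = 4.82*2.77^i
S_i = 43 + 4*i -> [43, 47, 51, 55, 59]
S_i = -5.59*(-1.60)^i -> [-5.59, 8.94, -14.31, 22.9, -36.63]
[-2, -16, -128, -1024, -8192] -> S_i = -2*8^i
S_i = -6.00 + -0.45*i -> [-6.0, -6.45, -6.9, -7.35, -7.8]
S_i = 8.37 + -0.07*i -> [8.37, 8.3, 8.23, 8.16, 8.09]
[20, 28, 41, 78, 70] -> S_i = Random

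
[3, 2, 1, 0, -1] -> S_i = 3 + -1*i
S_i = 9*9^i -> [9, 81, 729, 6561, 59049]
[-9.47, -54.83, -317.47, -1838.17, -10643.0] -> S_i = -9.47*5.79^i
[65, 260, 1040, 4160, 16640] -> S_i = 65*4^i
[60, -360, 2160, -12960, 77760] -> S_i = 60*-6^i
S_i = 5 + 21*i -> [5, 26, 47, 68, 89]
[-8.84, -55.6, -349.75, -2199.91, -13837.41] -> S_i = -8.84*6.29^i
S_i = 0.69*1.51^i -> [0.69, 1.04, 1.57, 2.38, 3.59]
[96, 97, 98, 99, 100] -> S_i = 96 + 1*i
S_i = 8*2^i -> [8, 16, 32, 64, 128]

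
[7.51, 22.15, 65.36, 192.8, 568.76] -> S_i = 7.51*2.95^i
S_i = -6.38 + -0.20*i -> [-6.38, -6.58, -6.78, -6.98, -7.18]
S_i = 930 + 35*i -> [930, 965, 1000, 1035, 1070]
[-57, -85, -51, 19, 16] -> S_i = Random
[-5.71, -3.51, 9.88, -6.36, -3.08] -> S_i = Random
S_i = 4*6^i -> [4, 24, 144, 864, 5184]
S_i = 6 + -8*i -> [6, -2, -10, -18, -26]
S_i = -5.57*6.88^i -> [-5.57, -38.32, -263.65, -1813.93, -12479.84]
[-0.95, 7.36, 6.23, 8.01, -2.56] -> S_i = Random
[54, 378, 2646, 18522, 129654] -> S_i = 54*7^i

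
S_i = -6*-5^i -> [-6, 30, -150, 750, -3750]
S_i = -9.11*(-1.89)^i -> [-9.11, 17.22, -32.54, 61.5, -116.24]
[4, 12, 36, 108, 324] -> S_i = 4*3^i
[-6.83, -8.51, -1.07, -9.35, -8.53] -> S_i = Random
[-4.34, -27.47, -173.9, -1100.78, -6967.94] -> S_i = -4.34*6.33^i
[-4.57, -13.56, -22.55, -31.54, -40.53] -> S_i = -4.57 + -8.99*i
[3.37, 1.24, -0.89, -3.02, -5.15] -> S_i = 3.37 + -2.13*i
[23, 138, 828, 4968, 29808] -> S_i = 23*6^i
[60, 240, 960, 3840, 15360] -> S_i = 60*4^i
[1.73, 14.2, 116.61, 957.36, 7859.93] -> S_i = 1.73*8.21^i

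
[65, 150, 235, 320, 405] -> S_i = 65 + 85*i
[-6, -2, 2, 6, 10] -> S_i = -6 + 4*i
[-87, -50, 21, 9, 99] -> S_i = Random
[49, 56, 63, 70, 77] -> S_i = 49 + 7*i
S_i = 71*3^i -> [71, 213, 639, 1917, 5751]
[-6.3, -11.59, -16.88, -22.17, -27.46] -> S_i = -6.30 + -5.29*i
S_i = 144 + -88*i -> [144, 56, -32, -120, -208]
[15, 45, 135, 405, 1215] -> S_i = 15*3^i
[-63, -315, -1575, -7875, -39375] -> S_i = -63*5^i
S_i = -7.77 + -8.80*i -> [-7.77, -16.57, -25.37, -34.17, -42.97]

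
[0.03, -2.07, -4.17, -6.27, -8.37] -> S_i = 0.03 + -2.10*i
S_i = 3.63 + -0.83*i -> [3.63, 2.8, 1.97, 1.14, 0.31]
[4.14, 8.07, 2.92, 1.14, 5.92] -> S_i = Random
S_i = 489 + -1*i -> [489, 488, 487, 486, 485]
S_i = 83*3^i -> [83, 249, 747, 2241, 6723]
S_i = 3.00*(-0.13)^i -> [3.0, -0.39, 0.05, -0.01, 0.0]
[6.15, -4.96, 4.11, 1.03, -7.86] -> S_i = Random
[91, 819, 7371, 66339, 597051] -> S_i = 91*9^i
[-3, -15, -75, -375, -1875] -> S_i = -3*5^i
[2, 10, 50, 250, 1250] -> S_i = 2*5^i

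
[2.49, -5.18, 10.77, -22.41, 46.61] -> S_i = 2.49*(-2.08)^i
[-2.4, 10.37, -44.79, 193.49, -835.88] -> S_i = -2.40*(-4.32)^i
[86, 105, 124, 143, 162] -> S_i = 86 + 19*i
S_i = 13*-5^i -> [13, -65, 325, -1625, 8125]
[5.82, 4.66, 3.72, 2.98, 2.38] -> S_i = 5.82*0.80^i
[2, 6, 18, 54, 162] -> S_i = 2*3^i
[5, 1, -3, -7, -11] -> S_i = 5 + -4*i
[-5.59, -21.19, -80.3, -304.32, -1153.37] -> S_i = -5.59*3.79^i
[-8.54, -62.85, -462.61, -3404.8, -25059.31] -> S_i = -8.54*7.36^i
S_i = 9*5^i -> [9, 45, 225, 1125, 5625]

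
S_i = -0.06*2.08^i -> [-0.06, -0.12, -0.26, -0.54, -1.12]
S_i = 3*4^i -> [3, 12, 48, 192, 768]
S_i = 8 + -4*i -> [8, 4, 0, -4, -8]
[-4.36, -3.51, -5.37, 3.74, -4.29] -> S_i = Random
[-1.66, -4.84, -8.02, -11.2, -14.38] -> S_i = -1.66 + -3.18*i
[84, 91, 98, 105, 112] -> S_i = 84 + 7*i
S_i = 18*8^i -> [18, 144, 1152, 9216, 73728]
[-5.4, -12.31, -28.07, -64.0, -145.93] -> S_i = -5.40*2.28^i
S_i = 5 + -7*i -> [5, -2, -9, -16, -23]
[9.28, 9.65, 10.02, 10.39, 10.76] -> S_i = 9.28 + 0.37*i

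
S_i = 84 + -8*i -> [84, 76, 68, 60, 52]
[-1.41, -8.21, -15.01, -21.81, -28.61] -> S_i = -1.41 + -6.80*i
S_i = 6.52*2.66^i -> [6.52, 17.34, 46.13, 122.71, 326.42]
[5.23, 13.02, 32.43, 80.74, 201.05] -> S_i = 5.23*2.49^i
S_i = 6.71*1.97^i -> [6.71, 13.22, 26.04, 51.3, 101.06]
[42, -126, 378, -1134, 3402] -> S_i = 42*-3^i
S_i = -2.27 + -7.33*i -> [-2.27, -9.6, -16.93, -24.26, -31.59]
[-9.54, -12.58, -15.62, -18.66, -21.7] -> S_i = -9.54 + -3.04*i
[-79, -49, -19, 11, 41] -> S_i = -79 + 30*i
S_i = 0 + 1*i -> [0, 1, 2, 3, 4]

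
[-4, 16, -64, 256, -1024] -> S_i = -4*-4^i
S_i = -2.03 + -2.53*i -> [-2.03, -4.56, -7.09, -9.62, -12.15]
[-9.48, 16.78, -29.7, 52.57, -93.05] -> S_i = -9.48*(-1.77)^i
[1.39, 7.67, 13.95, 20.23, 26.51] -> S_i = 1.39 + 6.28*i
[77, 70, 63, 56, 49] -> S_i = 77 + -7*i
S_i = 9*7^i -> [9, 63, 441, 3087, 21609]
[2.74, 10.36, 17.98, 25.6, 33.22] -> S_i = 2.74 + 7.62*i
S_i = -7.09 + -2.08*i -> [-7.09, -9.17, -11.25, -13.33, -15.41]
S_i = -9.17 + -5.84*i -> [-9.17, -15.01, -20.85, -26.69, -32.53]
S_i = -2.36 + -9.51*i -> [-2.36, -11.87, -21.38, -30.89, -40.4]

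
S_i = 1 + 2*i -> [1, 3, 5, 7, 9]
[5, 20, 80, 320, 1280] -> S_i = 5*4^i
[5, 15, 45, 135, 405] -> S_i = 5*3^i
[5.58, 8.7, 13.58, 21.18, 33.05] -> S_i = 5.58*1.56^i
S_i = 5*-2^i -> [5, -10, 20, -40, 80]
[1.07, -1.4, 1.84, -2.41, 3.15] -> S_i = 1.07*(-1.31)^i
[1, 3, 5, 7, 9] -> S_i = 1 + 2*i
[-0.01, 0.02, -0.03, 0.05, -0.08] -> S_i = -0.01*(-1.66)^i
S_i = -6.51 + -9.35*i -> [-6.51, -15.86, -25.21, -34.56, -43.91]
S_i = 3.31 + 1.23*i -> [3.31, 4.54, 5.77, 7.0, 8.23]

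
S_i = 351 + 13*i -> [351, 364, 377, 390, 403]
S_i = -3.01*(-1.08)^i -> [-3.01, 3.25, -3.51, 3.79, -4.1]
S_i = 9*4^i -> [9, 36, 144, 576, 2304]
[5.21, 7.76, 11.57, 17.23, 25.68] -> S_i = 5.21*1.49^i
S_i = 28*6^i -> [28, 168, 1008, 6048, 36288]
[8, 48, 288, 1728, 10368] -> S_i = 8*6^i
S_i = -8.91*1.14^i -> [-8.91, -10.16, -11.58, -13.2, -15.05]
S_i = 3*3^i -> [3, 9, 27, 81, 243]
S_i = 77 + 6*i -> [77, 83, 89, 95, 101]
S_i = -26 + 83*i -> [-26, 57, 140, 223, 306]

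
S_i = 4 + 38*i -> [4, 42, 80, 118, 156]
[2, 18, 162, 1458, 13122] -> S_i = 2*9^i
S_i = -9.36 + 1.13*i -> [-9.36, -8.23, -7.1, -5.97, -4.84]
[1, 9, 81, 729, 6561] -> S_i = 1*9^i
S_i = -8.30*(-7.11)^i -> [-8.3, 59.01, -419.58, 2983.23, -21210.77]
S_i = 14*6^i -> [14, 84, 504, 3024, 18144]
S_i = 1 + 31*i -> [1, 32, 63, 94, 125]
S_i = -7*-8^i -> [-7, 56, -448, 3584, -28672]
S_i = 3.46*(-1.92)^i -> [3.46, -6.64, 12.75, -24.49, 47.02]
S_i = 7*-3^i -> [7, -21, 63, -189, 567]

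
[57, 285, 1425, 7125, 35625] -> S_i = 57*5^i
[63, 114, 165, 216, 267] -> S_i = 63 + 51*i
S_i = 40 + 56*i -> [40, 96, 152, 208, 264]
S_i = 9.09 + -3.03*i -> [9.09, 6.06, 3.03, 0.0, -3.03]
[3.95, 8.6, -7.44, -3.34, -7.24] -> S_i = Random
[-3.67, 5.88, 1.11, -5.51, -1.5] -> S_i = Random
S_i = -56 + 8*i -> [-56, -48, -40, -32, -24]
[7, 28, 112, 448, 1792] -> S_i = 7*4^i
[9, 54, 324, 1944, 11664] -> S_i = 9*6^i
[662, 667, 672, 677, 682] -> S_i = 662 + 5*i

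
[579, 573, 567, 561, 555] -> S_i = 579 + -6*i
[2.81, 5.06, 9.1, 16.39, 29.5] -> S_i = 2.81*1.80^i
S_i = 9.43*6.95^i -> [9.43, 65.54, 455.49, 3165.67, 22001.43]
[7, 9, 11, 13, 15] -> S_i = 7 + 2*i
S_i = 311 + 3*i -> [311, 314, 317, 320, 323]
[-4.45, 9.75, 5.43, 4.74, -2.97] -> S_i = Random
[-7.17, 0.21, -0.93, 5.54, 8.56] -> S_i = Random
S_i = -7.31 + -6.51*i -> [-7.31, -13.82, -20.33, -26.84, -33.35]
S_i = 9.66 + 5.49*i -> [9.66, 15.15, 20.64, 26.13, 31.62]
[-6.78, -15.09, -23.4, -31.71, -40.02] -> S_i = -6.78 + -8.31*i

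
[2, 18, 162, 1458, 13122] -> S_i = 2*9^i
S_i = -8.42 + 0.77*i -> [-8.42, -7.65, -6.88, -6.11, -5.34]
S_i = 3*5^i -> [3, 15, 75, 375, 1875]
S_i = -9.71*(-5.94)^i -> [-9.71, 57.68, -342.6, 2035.07, -12088.29]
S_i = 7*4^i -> [7, 28, 112, 448, 1792]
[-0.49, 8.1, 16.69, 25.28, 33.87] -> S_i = -0.49 + 8.59*i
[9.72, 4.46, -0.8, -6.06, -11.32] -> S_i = 9.72 + -5.26*i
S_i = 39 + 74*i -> [39, 113, 187, 261, 335]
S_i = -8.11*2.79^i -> [-8.11, -22.63, -63.13, -176.13, -491.4]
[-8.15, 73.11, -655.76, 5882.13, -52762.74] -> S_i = -8.15*(-8.97)^i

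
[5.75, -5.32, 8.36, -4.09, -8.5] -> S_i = Random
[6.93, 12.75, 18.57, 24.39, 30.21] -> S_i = 6.93 + 5.82*i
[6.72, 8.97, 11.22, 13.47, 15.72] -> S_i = 6.72 + 2.25*i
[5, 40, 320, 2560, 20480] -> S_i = 5*8^i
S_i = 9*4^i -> [9, 36, 144, 576, 2304]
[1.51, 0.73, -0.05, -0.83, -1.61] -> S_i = 1.51 + -0.78*i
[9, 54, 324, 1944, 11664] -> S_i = 9*6^i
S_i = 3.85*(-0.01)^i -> [3.85, -0.04, 0.0, -0.0, 0.0]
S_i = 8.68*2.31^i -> [8.68, 20.05, 46.32, 106.99, 247.15]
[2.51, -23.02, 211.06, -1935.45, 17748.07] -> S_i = 2.51*(-9.17)^i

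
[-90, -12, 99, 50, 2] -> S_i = Random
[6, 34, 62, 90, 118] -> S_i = 6 + 28*i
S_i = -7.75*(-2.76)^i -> [-7.75, 21.39, -59.04, 162.94, -449.72]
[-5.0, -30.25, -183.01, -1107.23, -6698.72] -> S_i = -5.00*6.05^i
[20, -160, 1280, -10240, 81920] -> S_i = 20*-8^i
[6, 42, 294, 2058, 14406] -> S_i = 6*7^i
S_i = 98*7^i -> [98, 686, 4802, 33614, 235298]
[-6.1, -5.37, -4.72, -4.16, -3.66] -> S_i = -6.10*0.88^i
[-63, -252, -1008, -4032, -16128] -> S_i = -63*4^i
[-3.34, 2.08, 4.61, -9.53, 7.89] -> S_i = Random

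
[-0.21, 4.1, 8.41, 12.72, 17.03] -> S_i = -0.21 + 4.31*i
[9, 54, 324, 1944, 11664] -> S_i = 9*6^i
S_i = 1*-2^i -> [1, -2, 4, -8, 16]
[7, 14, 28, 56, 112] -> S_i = 7*2^i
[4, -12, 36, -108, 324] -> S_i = 4*-3^i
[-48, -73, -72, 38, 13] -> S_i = Random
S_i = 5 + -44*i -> [5, -39, -83, -127, -171]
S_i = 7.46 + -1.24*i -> [7.46, 6.22, 4.98, 3.74, 2.5]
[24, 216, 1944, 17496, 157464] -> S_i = 24*9^i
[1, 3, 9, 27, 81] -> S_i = 1*3^i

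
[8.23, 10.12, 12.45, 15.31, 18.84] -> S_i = 8.23*1.23^i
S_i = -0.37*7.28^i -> [-0.37, -2.69, -19.61, -142.76, -1039.27]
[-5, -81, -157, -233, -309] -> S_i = -5 + -76*i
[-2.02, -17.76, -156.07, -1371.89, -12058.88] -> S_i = -2.02*8.79^i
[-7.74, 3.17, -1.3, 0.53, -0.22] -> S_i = -7.74*(-0.41)^i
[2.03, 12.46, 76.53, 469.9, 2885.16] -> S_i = 2.03*6.14^i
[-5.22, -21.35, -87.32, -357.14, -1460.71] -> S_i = -5.22*4.09^i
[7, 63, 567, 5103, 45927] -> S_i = 7*9^i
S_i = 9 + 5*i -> [9, 14, 19, 24, 29]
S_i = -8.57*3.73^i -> [-8.57, -31.97, -119.23, -444.74, -1658.88]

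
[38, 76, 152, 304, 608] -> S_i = 38*2^i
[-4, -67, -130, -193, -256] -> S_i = -4 + -63*i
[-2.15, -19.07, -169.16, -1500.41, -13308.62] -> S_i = -2.15*8.87^i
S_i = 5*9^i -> [5, 45, 405, 3645, 32805]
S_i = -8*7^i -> [-8, -56, -392, -2744, -19208]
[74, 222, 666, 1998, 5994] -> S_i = 74*3^i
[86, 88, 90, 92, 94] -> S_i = 86 + 2*i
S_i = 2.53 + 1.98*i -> [2.53, 4.51, 6.49, 8.47, 10.45]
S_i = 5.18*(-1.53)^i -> [5.18, -7.93, 12.13, -18.55, 28.39]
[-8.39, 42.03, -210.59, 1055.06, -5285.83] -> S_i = -8.39*(-5.01)^i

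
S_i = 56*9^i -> [56, 504, 4536, 40824, 367416]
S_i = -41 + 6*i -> [-41, -35, -29, -23, -17]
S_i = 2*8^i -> [2, 16, 128, 1024, 8192]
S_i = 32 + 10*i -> [32, 42, 52, 62, 72]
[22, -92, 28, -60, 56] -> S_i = Random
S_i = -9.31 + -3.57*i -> [-9.31, -12.88, -16.45, -20.02, -23.59]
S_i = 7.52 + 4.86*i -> [7.52, 12.38, 17.24, 22.1, 26.96]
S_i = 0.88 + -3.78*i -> [0.88, -2.9, -6.68, -10.46, -14.24]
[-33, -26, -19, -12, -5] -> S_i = -33 + 7*i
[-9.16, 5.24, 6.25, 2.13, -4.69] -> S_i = Random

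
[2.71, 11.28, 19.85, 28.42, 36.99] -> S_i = 2.71 + 8.57*i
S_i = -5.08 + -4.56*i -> [-5.08, -9.64, -14.2, -18.76, -23.32]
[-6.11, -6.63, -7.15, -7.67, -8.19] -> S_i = -6.11 + -0.52*i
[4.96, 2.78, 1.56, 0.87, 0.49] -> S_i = 4.96*0.56^i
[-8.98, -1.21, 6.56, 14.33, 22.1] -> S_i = -8.98 + 7.77*i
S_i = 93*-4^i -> [93, -372, 1488, -5952, 23808]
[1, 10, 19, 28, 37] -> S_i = 1 + 9*i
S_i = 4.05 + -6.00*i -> [4.05, -1.95, -7.95, -13.95, -19.95]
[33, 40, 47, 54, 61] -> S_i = 33 + 7*i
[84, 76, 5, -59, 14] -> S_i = Random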